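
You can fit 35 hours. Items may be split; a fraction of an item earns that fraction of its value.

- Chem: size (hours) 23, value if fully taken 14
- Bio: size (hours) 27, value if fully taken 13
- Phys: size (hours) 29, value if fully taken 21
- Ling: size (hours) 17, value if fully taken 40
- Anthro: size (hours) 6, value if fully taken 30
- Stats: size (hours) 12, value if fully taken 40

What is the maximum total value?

Sort by value density: Anthro 30/6≈5, Stats 40/12≈3.33, Ling 40/17≈2.35, Phys 21/29≈0.724, Chem 14/23≈0.609, Bio 13/27≈0.481.
Anthro: take in full, 6 hours for value 30 → 29 left.
Stats: take in full, 12 hours for value 40 → 17 left.
All 17 hours of Ling fit (value 40) → 0 remain.
Total value = 110.

110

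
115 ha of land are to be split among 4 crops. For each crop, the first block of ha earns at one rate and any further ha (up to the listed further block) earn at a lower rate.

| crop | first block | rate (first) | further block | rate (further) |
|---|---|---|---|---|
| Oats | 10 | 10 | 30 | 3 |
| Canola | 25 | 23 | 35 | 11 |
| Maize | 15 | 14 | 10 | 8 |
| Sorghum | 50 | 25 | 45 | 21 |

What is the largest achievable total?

Order all 8 blocks by rate: Sorghum/first 25 > Canola/first 23 > Sorghum/second 21 > Maize/first 14 > Canola/second 11 > Oats/first 10 > Maize/second 8 > Oats/second 3.
Sorghum first at 25: fill all 50 ; 65 left.
Fill Canola first block (25 at 23) ; 40 left.
40 remain; put them into Sorghum second at 21.
Total = 25×50 + 23×25 + 21×40 = 2665.

2665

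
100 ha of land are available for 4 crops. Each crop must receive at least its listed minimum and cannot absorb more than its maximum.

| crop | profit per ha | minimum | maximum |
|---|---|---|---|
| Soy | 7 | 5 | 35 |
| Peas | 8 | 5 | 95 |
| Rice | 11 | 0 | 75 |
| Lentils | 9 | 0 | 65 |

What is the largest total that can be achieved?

1035

Meeting every minimum uses 5+5+0+0 = 10 ha, leaving 90.
Highest profit per ha first: Rice 11 > Lentils 9 > Peas 8 > Soy 7.
Rice takes 75 more to reach its cap of 75 ; 15 left.
Only 15 left; Lentils takes them to reach 15.
Total = 7×5 + 8×5 + 11×75 + 9×15 = 1035.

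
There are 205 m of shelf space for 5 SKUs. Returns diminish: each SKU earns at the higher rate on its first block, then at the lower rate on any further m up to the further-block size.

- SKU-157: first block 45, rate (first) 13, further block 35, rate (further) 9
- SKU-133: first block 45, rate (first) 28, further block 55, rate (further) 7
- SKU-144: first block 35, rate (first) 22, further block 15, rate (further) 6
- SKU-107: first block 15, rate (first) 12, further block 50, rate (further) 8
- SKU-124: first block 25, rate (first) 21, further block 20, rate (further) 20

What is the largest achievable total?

3900

Order all 10 blocks by rate: SKU-133/first 28 > SKU-144/first 22 > SKU-124/first 21 > SKU-124/second 20 > SKU-157/first 13 > SKU-107/first 12 > SKU-157/second 9 > SKU-107/second 8 > SKU-133/second 7 > SKU-144/second 6.
Fill SKU-133 first block (45 at 28) ; 160 left.
SKU-144/first (22): +35 ; 125 left.
SKU-124 first at 21: fill all 25 ; 100 left.
Fill SKU-124 second block (20 at 20) ; 80 left.
Fill SKU-157 first block (45 at 13) ; 35 left.
SKU-107/first (12): +15 ; 20 left.
SKU-157/second: +20 of 35 at 9; pool empty.
Total = 28×45 + 22×35 + 21×25 + 20×20 + 13×45 + 12×15 + 9×20 = 3900.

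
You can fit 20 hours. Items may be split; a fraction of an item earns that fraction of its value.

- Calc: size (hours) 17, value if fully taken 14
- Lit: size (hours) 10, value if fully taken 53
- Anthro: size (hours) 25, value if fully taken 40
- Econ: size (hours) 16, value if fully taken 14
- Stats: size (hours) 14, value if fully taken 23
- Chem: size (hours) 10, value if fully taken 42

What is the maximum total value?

Rank by value-to-size ratio: Lit 53/10≈5.3, Chem 42/10≈4.2, Stats 23/14≈1.64, Anthro 40/25≈1.6, Econ 14/16≈0.875, Calc 14/17≈0.824.
Take all of Lit (10 hours, value 53) → 10 hours left.
All 10 hours of Chem fit (value 42) → 0 remain.
Total value = 95.

95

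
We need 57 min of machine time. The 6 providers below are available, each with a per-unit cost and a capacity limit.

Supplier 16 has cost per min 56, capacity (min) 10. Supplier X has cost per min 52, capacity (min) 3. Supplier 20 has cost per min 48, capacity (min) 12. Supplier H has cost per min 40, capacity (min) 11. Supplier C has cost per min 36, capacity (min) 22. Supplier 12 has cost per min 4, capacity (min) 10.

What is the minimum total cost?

1952

Use providers in increasing cost order.
Supplier 12 at 4: take all 10 min ; 47 still needed.
Supplier C (36): use full 22 ; 25 min to go.
Supplier H (40): use full 11 ; 14 min to go.
Supplier 20 at 48: take all 12 min ; 2 still needed.
Supplier X at 52: take 2 of its 3 ; requirement met.
Supplier 16: unused.
Cost = 10×4 + 22×36 + 11×40 + 12×48 + 2×52 = 1952.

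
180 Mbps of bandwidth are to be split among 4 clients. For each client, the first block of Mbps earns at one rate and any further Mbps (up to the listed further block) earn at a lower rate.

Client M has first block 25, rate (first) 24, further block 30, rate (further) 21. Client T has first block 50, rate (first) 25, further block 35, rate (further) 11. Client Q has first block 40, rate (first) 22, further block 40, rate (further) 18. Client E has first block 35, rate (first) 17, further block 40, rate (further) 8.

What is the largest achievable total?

3990

Order all 8 blocks by rate: Client T/first 25 > Client M/first 24 > Client Q/first 22 > Client M/second 21 > Client Q/second 18 > Client E/first 17 > Client T/second 11 > Client E/second 8.
Client T/first (25): +50 → 130 left.
Client M first at 24: fill all 25 → 105 left.
Client Q/first (22): +40 → 65 left.
Fill Client M second block (30 at 21) → 35 left.
35 remain; put them into Client Q second at 18.
Total = 25×50 + 24×25 + 22×40 + 21×30 + 18×35 = 3990.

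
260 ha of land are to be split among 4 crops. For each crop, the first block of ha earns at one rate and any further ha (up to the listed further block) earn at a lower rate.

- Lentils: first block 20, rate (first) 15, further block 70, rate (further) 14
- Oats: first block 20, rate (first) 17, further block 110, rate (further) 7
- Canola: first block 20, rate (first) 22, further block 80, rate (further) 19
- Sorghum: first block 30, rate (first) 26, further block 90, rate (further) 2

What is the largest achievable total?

4500

Order all 8 blocks by rate: Sorghum/tier1 26 > Canola/tier1 22 > Canola/tier2 19 > Oats/tier1 17 > Lentils/tier1 15 > Lentils/tier2 14 > Oats/tier2 7 > Sorghum/tier2 2.
Sorghum tier1 at 26: fill all 30 — 230 left.
Canola/tier1 (22): +20 — 210 left.
Fill Canola tier2 block (80 at 19) — 130 left.
Fill Oats tier1 block (20 at 17) — 110 left.
Lentils/tier1 (15): +20 — 90 left.
Fill Lentils tier2 block (70 at 14) — 20 left.
Oats tier2 at 7: only 20 left, fill 20.
Total = 26×30 + 22×20 + 19×80 + 17×20 + 15×20 + 14×70 + 7×20 = 4500.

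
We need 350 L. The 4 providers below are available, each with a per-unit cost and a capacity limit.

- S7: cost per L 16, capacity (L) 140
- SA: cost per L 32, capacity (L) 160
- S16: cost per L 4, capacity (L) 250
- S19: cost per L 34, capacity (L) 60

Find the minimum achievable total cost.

Use providers in increasing cost order.
Take 250 from S16 at 4 — need 100 more.
S7 at 16: take 100 of its 140 — requirement met.
SA, S19: unused.
Cost = 250×4 + 100×16 = 2600.

2600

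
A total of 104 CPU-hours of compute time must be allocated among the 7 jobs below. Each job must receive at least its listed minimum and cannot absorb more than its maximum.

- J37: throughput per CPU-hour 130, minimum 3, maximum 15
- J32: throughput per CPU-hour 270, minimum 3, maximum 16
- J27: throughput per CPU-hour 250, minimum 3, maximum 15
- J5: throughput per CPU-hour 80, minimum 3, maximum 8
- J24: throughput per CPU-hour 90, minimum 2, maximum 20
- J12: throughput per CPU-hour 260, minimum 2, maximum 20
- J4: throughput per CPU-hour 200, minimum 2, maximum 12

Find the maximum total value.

Meeting every minimum uses 3+3+3+3+2+2+2 = 18 CPU-hours, leaving 86.
Highest throughput per CPU-hour first: J32 270 > J12 260 > J27 250 > J4 200 > J37 130 > J24 90 > J5 80.
Give J32 13 more to hit its cap of 16 ; 73 left.
J12: +18 to 20 (cap) ; 55 left.
Give J27 12 more to hit its cap of 15 ; 43 left.
J4 takes 10 more to reach its cap of 12 ; 33 left.
Give J37 12 more to hit its cap of 15 ; 21 left.
J24: +18 to 20 (cap) ; 3 left.
Only 3 left; J5 takes them to reach 6.
Total = 130×15 + 270×16 + 250×15 + 80×6 + 90×20 + 260×20 + 200×12 = 19900.

19900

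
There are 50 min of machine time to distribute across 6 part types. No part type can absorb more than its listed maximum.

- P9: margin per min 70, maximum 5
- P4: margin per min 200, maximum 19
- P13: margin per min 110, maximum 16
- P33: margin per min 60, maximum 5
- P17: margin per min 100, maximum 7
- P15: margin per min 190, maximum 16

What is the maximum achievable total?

8490

Rank by margin per min: P4 200 > P15 190 > P13 110 > P17 100 > P9 70 > P33 60.
Give P4 19 to hit its cap of 19 ; 31 left.
P15 takes 16 to reach its cap of 16 ; 15 left.
P13 has room for 16 but only 15 remain, so it gets 15.
Total = 200×19 + 110×15 + 190×16 = 8490.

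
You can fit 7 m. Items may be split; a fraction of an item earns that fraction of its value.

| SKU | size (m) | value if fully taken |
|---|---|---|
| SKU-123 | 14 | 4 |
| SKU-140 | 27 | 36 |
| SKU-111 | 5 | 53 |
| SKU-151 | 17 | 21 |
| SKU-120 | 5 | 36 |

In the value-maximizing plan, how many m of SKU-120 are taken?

2

Rank by value-to-size ratio: SKU-111 53/5≈10.6, SKU-120 36/5≈7.2, SKU-140 36/27≈1.33, SKU-151 21/17≈1.24, SKU-123 4/14≈0.286.
All 5 m of SKU-111 fit (value 53) — 2 remain.
Only 2 m remain; take 2/5 of SKU-120 for value 36×2/5 = 14.4.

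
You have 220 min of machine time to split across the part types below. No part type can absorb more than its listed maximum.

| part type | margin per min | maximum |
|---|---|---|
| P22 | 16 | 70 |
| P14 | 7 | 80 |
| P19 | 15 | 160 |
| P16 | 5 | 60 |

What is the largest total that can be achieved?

Highest margin per min first: P22 16 > P19 15 > P14 7 > P16 5.
Give P22 70 to hit its cap of 70 — 150 left.
Only 150 left; P19 takes them to reach 150.
Total = 16×70 + 15×150 = 3370.

3370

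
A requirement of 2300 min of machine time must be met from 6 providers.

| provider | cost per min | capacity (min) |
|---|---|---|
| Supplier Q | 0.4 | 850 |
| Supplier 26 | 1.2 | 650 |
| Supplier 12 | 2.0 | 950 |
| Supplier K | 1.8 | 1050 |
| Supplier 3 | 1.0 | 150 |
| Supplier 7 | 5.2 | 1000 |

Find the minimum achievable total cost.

2440

Fill from the cheapest provider first.
Take 850 from Supplier Q at 0.4 → need 1450 more.
Take 150 from Supplier 3 at 1.0 → need 1300 more.
Take 650 from Supplier 26 at 1.2 → need 650 more.
Take 650 from Supplier K at 1.8 to finish.
Supplier 12, Supplier 7: unused.
Cost = 850×0.4 + 150×1.0 + 650×1.2 + 650×1.8 = 2440.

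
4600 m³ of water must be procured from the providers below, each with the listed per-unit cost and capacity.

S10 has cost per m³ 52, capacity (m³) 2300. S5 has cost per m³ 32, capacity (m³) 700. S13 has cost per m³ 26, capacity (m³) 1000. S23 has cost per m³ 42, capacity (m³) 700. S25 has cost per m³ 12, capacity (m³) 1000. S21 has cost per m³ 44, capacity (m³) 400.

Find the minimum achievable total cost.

149000

Fill from the cheapest provider first.
S25 (12): use full 1000 ; 3600 m³ to go.
S13 at 26: take all 1000 m³ ; 2600 still needed.
S5 (32): use full 700 ; 1900 m³ to go.
S23 at 42: take all 700 m³ ; 1200 still needed.
S21 at 44: take all 400 m³ ; 800 still needed.
S10 (52): take the remaining 800 ; done.
Cost = 1000×12 + 1000×26 + 700×32 + 700×42 + 400×44 + 800×52 = 149000.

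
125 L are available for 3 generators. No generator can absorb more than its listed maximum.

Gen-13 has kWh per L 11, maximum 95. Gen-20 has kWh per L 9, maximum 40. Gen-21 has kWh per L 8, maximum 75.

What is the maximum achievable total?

1315

Highest kWh per L first: Gen-13 11 > Gen-20 9 > Gen-21 8.
Gen-13 takes 95 to reach its cap of 95 ; 30 left.
Gen-20 has room for 40 but only 30 remain, so it gets 30.
Total = 11×95 + 9×30 = 1315.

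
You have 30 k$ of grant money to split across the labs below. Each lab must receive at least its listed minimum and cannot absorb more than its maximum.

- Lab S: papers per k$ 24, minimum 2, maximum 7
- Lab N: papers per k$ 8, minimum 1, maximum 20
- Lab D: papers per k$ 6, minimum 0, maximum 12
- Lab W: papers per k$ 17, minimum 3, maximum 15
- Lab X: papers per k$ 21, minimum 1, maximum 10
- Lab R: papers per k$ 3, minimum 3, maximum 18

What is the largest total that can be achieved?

Meeting every minimum uses 2+1+0+3+1+3 = 10 k$, leaving 20.
Order the labs by papers per k$: Lab S 24 > Lab X 21 > Lab W 17 > Lab N 8 > Lab D 6 > Lab R 3.
Lab S: +5 to 7 (cap) → 15 left.
Lab X takes 9 more to reach its cap of 10 → 6 left.
Lab W: +6 (room for 12) → 9. Pool exhausted.
Total = 24×7 + 8×1 + 17×9 + 21×10 + 3×3 = 548.

548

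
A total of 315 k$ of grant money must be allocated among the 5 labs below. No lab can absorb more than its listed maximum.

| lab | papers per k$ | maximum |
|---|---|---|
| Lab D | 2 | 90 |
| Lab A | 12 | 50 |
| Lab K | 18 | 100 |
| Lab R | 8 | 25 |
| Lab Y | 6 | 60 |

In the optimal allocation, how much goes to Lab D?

Rank by papers per k$: Lab K 18 > Lab A 12 > Lab R 8 > Lab Y 6 > Lab D 2.
Lab K takes 100 to reach its cap of 100 — 215 left.
Lab A takes 50 to reach its cap of 50 — 165 left.
Give Lab R 25 to hit its cap of 25 — 140 left.
Lab Y takes 60 to reach its cap of 60 — 80 left.
Only 80 left; Lab D takes them to reach 80.

80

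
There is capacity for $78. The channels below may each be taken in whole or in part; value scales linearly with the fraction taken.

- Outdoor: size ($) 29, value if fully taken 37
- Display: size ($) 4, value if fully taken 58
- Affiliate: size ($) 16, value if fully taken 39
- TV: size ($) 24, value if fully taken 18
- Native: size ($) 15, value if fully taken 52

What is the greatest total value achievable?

196.5

Rank by value-to-size ratio: Display 58/4≈14.5, Native 52/15≈3.47, Affiliate 39/16≈2.44, Outdoor 37/29≈1.28, TV 18/24≈0.75.
Take all of Display (4 $, value 58) ; 74 $ left.
Take all of Native (15 $, value 52) ; 59 $ left.
All 16 $ of Affiliate fit (value 39) ; 43 remain.
Take all of Outdoor (29 $, value 37) ; 14 $ left.
14 $ left: a 14/24 share of TV gives 18×14/24 = 10.5.
Total value = 196.5.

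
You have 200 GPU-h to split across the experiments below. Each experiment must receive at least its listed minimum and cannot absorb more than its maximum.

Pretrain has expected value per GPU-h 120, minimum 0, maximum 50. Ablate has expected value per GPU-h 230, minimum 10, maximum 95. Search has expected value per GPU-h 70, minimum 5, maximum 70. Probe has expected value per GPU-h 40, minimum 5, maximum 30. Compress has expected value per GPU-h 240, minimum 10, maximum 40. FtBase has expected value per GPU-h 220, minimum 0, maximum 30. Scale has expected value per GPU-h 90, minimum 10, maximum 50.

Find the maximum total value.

41300

Meeting every minimum uses 0+10+5+5+10+0+10 = 40 GPU-h, leaving 160.
Order the experiments by expected value per GPU-h: Compress 240 > Ablate 230 > FtBase 220 > Pretrain 120 > Scale 90 > Search 70 > Probe 40.
Compress takes 30 more to reach its cap of 40 — 130 left.
Ablate: +85 to 95 (cap) — 45 left.
FtBase takes 30 more to reach its cap of 30 — 15 left.
Pretrain has room for 50 more but only 15 remain, so it gets 15.
Total = 120×15 + 230×95 + 70×5 + 40×5 + 240×40 + 220×30 + 90×10 = 41300.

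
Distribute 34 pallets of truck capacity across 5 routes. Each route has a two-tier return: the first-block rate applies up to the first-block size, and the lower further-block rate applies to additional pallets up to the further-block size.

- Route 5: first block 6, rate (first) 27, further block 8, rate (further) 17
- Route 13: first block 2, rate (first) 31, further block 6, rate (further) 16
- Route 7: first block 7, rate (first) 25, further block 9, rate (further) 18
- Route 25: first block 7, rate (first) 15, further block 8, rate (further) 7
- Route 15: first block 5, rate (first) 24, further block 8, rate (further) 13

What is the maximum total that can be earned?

Order all 10 blocks by rate: Route 13/T1 31 > Route 5/T1 27 > Route 7/T1 25 > Route 15/T1 24 > Route 7/T2 18 > Route 5/T2 17 > Route 13/T2 16 > Route 25/T1 15 > Route 15/T2 13 > Route 25/T2 7.
Route 13 T1 at 31: fill all 2 — 32 left.
Route 5 T1 at 27: fill all 6 — 26 left.
Fill Route 7 T1 block (7 at 25) — 19 left.
Route 15 T1 at 24: fill all 5 — 14 left.
Route 7 T2 at 18: fill all 9 — 5 left.
5 remain; put them into Route 5 T2 at 17.
Total = 31×2 + 27×6 + 25×7 + 24×5 + 18×9 + 17×5 = 766.

766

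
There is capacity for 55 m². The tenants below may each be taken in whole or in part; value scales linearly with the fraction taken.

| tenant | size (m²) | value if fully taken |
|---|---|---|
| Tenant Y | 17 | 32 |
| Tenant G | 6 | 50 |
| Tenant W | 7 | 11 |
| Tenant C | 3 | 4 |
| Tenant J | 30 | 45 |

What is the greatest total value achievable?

130.5

Best value per unit of size first: Tenant G 50/6≈8.33, Tenant Y 32/17≈1.88, Tenant W 11/7≈1.57, Tenant J 45/30≈1.5, Tenant C 4/3≈1.33.
All 6 m² of Tenant G fit (value 50) — 49 remain.
Tenant Y: take in full, 17 m² for value 32 — 32 left.
Tenant W: take in full, 7 m² for value 11 — 25 left.
Only 25 m² remain; take 25/30 of Tenant J for value 45×25/30 = 37.5.
Total value = 130.5.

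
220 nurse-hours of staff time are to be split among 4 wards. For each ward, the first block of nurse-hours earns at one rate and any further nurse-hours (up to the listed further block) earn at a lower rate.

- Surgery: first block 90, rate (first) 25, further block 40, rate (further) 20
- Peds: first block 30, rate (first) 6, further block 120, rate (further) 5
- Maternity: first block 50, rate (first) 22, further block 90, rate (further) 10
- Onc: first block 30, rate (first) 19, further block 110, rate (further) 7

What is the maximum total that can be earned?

Treat each block as its own option and order by rate: Surgery/T1 25 > Maternity/T1 22 > Surgery/T2 20 > Onc/T1 19 > Maternity/T2 10 > Onc/T2 7 > Peds/T1 6 > Peds/T2 5.
Surgery T1 at 25: fill all 90 → 130 left.
Maternity T1 at 22: fill all 50 → 80 left.
Surgery T2 at 20: fill all 40 → 40 left.
Onc T1 at 19: fill all 30 → 10 left.
10 remain; put them into Maternity T2 at 10.
Total = 25×90 + 22×50 + 20×40 + 19×30 + 10×10 = 4820.

4820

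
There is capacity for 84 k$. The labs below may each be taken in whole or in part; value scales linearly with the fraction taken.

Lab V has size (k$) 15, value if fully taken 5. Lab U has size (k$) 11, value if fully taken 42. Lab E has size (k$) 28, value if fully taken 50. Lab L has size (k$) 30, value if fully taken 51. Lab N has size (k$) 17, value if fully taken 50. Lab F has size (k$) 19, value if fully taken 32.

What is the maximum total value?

189.6

Sort by value density: Lab U 42/11≈3.82, Lab N 50/17≈2.94, Lab E 50/28≈1.79, Lab L 51/30≈1.7, Lab F 32/19≈1.68, Lab V 5/15≈0.333.
All 11 k$ of Lab U fit (value 42) — 73 remain.
All 17 k$ of Lab N fit (value 50) — 56 remain.
Take all of Lab E (28 k$, value 50) — 28 k$ left.
Only 28 k$ remain; take 28/30 of Lab L for value 51×28/30 = 47.6.
Total value = 189.6.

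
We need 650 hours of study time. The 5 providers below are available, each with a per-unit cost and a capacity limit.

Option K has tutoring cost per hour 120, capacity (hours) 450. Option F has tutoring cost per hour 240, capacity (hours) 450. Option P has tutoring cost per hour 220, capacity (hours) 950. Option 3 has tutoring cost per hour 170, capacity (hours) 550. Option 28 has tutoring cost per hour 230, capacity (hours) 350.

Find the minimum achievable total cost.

88000

Use providers in increasing cost order.
Take 450 from Option K at 120 ; need 200 more.
Option 3 (170): take the remaining 200 ; done.
Option P, Option 28, Option F: unused.
Cost = 450×120 + 200×170 = 88000.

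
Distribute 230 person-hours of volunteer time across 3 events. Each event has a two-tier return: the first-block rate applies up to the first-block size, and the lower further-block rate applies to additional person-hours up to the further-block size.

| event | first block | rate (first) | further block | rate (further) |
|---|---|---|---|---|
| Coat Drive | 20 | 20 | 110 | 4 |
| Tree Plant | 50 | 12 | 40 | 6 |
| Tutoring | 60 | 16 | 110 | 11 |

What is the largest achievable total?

Rank every tier by rate: Coat Drive/first 20 > Tutoring/first 16 > Tree Plant/first 12 > Tutoring/second 11 > Tree Plant/second 6 > Coat Drive/second 4.
Coat Drive/first (20): +20 ; 210 left.
Tutoring first at 16: fill all 60 ; 150 left.
Tree Plant/first (12): +50 ; 100 left.
Tutoring/second: +100 of 110 at 11; pool empty.
Total = 20×20 + 16×60 + 12×50 + 11×100 = 3060.

3060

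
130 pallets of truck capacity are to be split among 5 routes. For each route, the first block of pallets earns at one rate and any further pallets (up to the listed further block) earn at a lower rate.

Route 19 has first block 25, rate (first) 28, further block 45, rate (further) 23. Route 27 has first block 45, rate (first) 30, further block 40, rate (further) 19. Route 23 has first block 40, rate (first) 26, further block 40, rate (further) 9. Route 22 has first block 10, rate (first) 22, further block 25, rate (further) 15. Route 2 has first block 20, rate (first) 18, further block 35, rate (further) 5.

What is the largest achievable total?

Treat each block as its own option and order by rate: Route 27/T1 30 > Route 19/T1 28 > Route 23/T1 26 > Route 19/T2 23 > Route 22/T1 22 > Route 27/T2 19 > Route 2/T1 18 > Route 22/T2 15 > Route 23/T2 9 > Route 2/T2 5.
Route 27 T1 at 30: fill all 45 — 85 left.
Route 19/T1 (28): +25 — 60 left.
Route 23 T1 at 26: fill all 40 — 20 left.
20 remain; put them into Route 19 T2 at 23.
Total = 30×45 + 28×25 + 26×40 + 23×20 = 3550.

3550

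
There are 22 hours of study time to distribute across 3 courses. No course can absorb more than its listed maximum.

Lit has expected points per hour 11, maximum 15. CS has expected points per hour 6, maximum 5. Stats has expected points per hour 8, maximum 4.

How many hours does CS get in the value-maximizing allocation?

3

Order the courses by expected points per hour: Lit 11 > Stats 8 > CS 6.
Lit takes 15 to reach its cap of 15 ; 7 left.
Give Stats 4 to hit its cap of 4 ; 3 left.
Only 3 left; CS takes them to reach 3.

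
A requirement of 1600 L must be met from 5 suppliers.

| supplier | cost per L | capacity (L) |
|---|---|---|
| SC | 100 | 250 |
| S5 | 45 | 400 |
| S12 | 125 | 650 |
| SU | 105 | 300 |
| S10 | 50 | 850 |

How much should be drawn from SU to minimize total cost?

100

Use suppliers in increasing cost order.
Take 400 from S5 at 45 → need 1200 more.
S10 (50): use full 850 → 350 L to go.
Take 250 from SC at 100 → need 100 more.
SU (105): take the remaining 100 → done.
S12: unused.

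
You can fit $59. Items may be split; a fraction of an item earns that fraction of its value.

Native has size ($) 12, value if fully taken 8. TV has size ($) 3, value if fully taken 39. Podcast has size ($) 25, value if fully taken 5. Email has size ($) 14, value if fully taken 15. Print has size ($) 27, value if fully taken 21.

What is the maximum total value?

Best value per unit of size first: TV 39/3≈13, Email 15/14≈1.07, Print 21/27≈0.778, Native 8/12≈0.667, Podcast 5/25≈0.2.
TV: take in full, 3 $ for value 39 → 56 left.
All 14 $ of Email fit (value 15) → 42 remain.
Print: take in full, 27 $ for value 21 → 15 left.
Native: take in full, 12 $ for value 8 → 3 left.
Only 3 $ remain; take 3/25 of Podcast for value 5×3/25 = 0.6.
Total value = 83.6.

83.6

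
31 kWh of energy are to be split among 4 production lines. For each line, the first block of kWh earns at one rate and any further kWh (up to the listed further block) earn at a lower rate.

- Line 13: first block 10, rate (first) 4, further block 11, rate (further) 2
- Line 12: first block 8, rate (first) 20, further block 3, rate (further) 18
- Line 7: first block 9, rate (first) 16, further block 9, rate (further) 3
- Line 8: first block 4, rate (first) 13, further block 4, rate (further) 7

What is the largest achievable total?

450

Order all 8 blocks by rate: Line 12/first 20 > Line 12/second 18 > Line 7/first 16 > Line 8/first 13 > Line 8/second 7 > Line 13/first 4 > Line 7/second 3 > Line 13/second 2.
Line 12 first at 20: fill all 8 — 23 left.
Fill Line 12 second block (3 at 18) — 20 left.
Line 7 first at 16: fill all 9 — 11 left.
Fill Line 8 first block (4 at 13) — 7 left.
Line 8/second (7): +4 — 3 left.
3 remain; put them into Line 13 first at 4.
Total = 20×8 + 18×3 + 16×9 + 13×4 + 7×4 + 4×3 = 450.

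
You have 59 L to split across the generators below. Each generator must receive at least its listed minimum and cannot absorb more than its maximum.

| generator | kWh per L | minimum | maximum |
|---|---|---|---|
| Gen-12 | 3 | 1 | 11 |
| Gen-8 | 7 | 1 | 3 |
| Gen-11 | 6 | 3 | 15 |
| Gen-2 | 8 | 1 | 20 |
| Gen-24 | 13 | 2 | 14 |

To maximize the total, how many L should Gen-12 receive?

Meeting every minimum uses 1+1+3+1+2 = 8 L, leaving 51.
Highest kWh per L first: Gen-24 13 > Gen-2 8 > Gen-8 7 > Gen-11 6 > Gen-12 3.
Gen-24: +12 to 14 (cap) ; 39 left.
Give Gen-2 19 more to hit its cap of 20 ; 20 left.
Gen-8: +2 to 3 (cap) ; 18 left.
Gen-11 takes 12 more to reach its cap of 15 ; 6 left.
Gen-12: +6 (room for 10) → 7. Pool exhausted.

7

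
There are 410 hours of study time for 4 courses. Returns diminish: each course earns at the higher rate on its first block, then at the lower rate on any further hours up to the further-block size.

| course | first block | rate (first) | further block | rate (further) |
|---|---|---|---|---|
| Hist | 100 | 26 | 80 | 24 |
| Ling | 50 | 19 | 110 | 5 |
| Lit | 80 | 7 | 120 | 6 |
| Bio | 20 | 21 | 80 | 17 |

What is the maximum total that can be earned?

7810

Order all 8 blocks by rate: Hist/tier1 26 > Hist/tier2 24 > Bio/tier1 21 > Ling/tier1 19 > Bio/tier2 17 > Lit/tier1 7 > Lit/tier2 6 > Ling/tier2 5.
Hist/tier1 (26): +100 ; 310 left.
Fill Hist tier2 block (80 at 24) ; 230 left.
Bio tier1 at 21: fill all 20 ; 210 left.
Ling/tier1 (19): +50 ; 160 left.
Bio/tier2 (17): +80 ; 80 left.
Fill Lit tier1 block (80 at 7) ; 0 left.
Total = 26×100 + 24×80 + 21×20 + 19×50 + 17×80 + 7×80 = 7810.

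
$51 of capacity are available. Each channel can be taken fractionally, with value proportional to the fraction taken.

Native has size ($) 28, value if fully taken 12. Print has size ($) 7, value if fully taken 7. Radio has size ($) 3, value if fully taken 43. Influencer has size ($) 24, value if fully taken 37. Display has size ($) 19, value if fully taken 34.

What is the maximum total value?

119

Best value per unit of size first: Radio 43/3≈14.3, Display 34/19≈1.79, Influencer 37/24≈1.54, Print 7/7≈1, Native 12/28≈0.429.
Radio: take in full, 3 $ for value 43 — 48 left.
All 19 $ of Display fit (value 34) — 29 remain.
Take all of Influencer (24 $, value 37) — 5 $ left.
Fill the last 5 $ with part of Print: 5/7 of it earns 5.
Total value = 119.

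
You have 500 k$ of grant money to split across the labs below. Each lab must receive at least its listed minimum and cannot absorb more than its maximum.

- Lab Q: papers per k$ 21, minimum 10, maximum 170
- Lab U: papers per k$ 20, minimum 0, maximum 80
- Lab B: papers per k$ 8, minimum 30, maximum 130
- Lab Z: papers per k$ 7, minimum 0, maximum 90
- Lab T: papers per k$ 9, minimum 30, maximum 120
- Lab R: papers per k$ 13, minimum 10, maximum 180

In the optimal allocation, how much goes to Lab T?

40

Meeting every minimum uses 10+0+30+0+30+10 = 80 k$, leaving 420.
Rank by papers per k$: Lab Q 21 > Lab U 20 > Lab R 13 > Lab T 9 > Lab B 8 > Lab Z 7.
Lab Q takes 160 more to reach its cap of 170 → 260 left.
Lab U takes 80 more to reach its cap of 80 → 180 left.
Lab R takes 170 more to reach its cap of 180 → 10 left.
Lab T: +10 (room for 90) → 40. Pool exhausted.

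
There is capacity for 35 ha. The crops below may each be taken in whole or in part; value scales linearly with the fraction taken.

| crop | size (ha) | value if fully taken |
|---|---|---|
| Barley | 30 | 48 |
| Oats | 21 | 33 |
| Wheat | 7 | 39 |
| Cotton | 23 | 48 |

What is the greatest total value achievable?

95

Rank by value-to-size ratio: Wheat 39/7≈5.57, Cotton 48/23≈2.09, Barley 48/30≈1.6, Oats 33/21≈1.57.
All 7 ha of Wheat fit (value 39) — 28 remain.
Take all of Cotton (23 ha, value 48) — 5 ha left.
Only 5 ha remain; take 5/30 of Barley for value 48×5/30 = 8.
Total value = 95.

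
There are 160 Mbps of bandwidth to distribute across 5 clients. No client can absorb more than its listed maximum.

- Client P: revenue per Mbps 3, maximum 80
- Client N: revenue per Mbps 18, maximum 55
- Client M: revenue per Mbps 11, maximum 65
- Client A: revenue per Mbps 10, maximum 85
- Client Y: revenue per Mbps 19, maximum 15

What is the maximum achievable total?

2240

Highest revenue per Mbps first: Client Y 19 > Client N 18 > Client M 11 > Client A 10 > Client P 3.
Client Y takes 15 to reach its cap of 15 ; 145 left.
Client N takes 55 to reach its cap of 55 ; 90 left.
Client M takes 65 to reach its cap of 65 ; 25 left.
Client A: +25 (room for 85) → 25. Pool exhausted.
Total = 18×55 + 11×65 + 10×25 + 19×15 = 2240.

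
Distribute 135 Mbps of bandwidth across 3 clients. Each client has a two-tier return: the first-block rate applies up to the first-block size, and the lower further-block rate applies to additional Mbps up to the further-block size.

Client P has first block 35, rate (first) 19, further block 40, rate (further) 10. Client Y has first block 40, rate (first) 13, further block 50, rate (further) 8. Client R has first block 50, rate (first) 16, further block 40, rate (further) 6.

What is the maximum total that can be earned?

Order all 6 blocks by rate: Client P/first 19 > Client R/first 16 > Client Y/first 13 > Client P/second 10 > Client Y/second 8 > Client R/second 6.
Fill Client P first block (35 at 19) — 100 left.
Fill Client R first block (50 at 16) — 50 left.
Client Y first at 13: fill all 40 — 10 left.
10 remain; put them into Client P second at 10.
Total = 19×35 + 16×50 + 13×40 + 10×10 = 2085.

2085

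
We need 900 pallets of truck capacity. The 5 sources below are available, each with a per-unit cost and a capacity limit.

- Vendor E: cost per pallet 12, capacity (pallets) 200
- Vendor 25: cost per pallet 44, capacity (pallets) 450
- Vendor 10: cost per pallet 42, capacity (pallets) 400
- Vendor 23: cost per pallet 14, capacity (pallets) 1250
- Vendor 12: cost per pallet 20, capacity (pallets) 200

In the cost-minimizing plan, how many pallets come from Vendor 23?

700

Cheapest first:
Vendor E (12): use full 200 — 700 pallets to go.
Vendor 23 (14): take the remaining 700 — done.
Vendor 12, Vendor 10, Vendor 25: unused.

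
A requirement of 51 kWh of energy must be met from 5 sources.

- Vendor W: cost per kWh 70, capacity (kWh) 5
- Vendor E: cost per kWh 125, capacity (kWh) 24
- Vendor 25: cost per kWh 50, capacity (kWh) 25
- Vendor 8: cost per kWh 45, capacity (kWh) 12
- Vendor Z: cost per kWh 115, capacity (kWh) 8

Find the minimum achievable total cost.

3185

Cheapest first:
Take 12 from Vendor 8 at 45 → need 39 more.
Take 25 from Vendor 25 at 50 → need 14 more.
Vendor W at 70: take all 5 kWh → 9 still needed.
Vendor Z at 115: take all 8 kWh → 1 still needed.
Take 1 from Vendor E at 125 to finish.
Cost = 12×45 + 25×50 + 5×70 + 8×115 + 1×125 = 3185.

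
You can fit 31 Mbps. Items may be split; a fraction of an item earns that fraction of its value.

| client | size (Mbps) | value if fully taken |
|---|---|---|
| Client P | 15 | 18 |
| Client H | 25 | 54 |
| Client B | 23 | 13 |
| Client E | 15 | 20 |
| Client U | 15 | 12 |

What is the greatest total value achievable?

Best value per unit of size first: Client H 54/25≈2.16, Client E 20/15≈1.33, Client P 18/15≈1.2, Client U 12/15≈0.8, Client B 13/23≈0.565.
All 25 Mbps of Client H fit (value 54) ; 6 remain.
Fill the last 6 Mbps with part of Client E: 6/15 of it earns 8.
Total value = 62.

62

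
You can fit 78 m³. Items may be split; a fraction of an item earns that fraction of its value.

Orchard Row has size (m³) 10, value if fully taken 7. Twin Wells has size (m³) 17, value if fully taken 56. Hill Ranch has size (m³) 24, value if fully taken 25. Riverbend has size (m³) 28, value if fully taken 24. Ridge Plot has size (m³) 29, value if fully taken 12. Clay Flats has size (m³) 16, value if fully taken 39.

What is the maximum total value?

138

Sort by value density: Twin Wells 56/17≈3.29, Clay Flats 39/16≈2.44, Hill Ranch 25/24≈1.04, Riverbend 24/28≈0.857, Orchard Row 7/10≈0.7, Ridge Plot 12/29≈0.414.
Twin Wells: take in full, 17 m³ for value 56 ; 61 left.
All 16 m³ of Clay Flats fit (value 39) ; 45 remain.
Take all of Hill Ranch (24 m³, value 25) ; 21 m³ left.
Only 21 m³ remain; take 21/28 of Riverbend for value 24×21/28 = 18.
Total value = 138.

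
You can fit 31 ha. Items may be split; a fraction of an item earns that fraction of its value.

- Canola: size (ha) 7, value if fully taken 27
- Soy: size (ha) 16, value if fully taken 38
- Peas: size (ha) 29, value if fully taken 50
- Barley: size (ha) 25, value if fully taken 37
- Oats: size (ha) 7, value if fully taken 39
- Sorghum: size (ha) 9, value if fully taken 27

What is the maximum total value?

112

Rank by value-to-size ratio: Oats 39/7≈5.57, Canola 27/7≈3.86, Sorghum 27/9≈3, Soy 38/16≈2.38, Peas 50/29≈1.72, Barley 37/25≈1.48.
All 7 ha of Oats fit (value 39) — 24 remain.
Take all of Canola (7 ha, value 27) — 17 ha left.
Sorghum: take in full, 9 ha for value 27 — 8 left.
Fill the last 8 ha with part of Soy: 8/16 of it earns 19.
Total value = 112.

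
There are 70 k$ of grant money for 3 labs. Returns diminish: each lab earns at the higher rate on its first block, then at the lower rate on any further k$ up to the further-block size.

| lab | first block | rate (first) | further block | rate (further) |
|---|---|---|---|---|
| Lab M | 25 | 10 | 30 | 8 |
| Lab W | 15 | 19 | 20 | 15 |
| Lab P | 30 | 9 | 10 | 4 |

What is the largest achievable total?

925

Rank every tier by rate: Lab W/tier1 19 > Lab W/tier2 15 > Lab M/tier1 10 > Lab P/tier1 9 > Lab M/tier2 8 > Lab P/tier2 4.
Lab W tier1 at 19: fill all 15 ; 55 left.
Lab W/tier2 (15): +20 ; 35 left.
Lab M tier1 at 10: fill all 25 ; 10 left.
Lab P/tier1: +10 of 30 at 9; pool empty.
Total = 19×15 + 15×20 + 10×25 + 9×10 = 925.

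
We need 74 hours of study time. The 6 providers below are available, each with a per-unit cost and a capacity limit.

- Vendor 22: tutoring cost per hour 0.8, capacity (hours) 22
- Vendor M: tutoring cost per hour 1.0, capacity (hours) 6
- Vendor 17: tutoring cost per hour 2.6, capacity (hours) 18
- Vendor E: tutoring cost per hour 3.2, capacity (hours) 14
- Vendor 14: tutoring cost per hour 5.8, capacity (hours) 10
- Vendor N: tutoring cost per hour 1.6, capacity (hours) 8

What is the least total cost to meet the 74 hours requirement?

Fill from the cheapest provider first.
Take 22 from Vendor 22 at 0.8 ; need 52 more.
Vendor M at 1.0: take all 6 hours ; 46 still needed.
Vendor N (1.6): use full 8 ; 38 hours to go.
Vendor 17 (2.6): use full 18 ; 20 hours to go.
Vendor E (3.2): use full 14 ; 6 hours to go.
Vendor 14 at 5.8: take 6 of its 10 ; requirement met.
Cost = 22×0.8 + 6×1.0 + 8×1.6 + 18×2.6 + 14×3.2 + 6×5.8 = 162.8.

162.8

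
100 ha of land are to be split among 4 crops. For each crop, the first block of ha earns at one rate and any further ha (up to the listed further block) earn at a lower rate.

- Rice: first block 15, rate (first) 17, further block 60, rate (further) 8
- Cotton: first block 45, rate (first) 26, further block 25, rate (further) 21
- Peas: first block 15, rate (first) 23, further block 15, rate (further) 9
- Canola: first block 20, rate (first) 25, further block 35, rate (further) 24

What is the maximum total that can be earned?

2510

Order all 8 blocks by rate: Cotton/tier1 26 > Canola/tier1 25 > Canola/tier2 24 > Peas/tier1 23 > Cotton/tier2 21 > Rice/tier1 17 > Peas/tier2 9 > Rice/tier2 8.
Fill Cotton tier1 block (45 at 26) ; 55 left.
Canola/tier1 (25): +20 ; 35 left.
Canola/tier2 (24): +35 ; 0 left.
Total = 26×45 + 25×20 + 24×35 = 2510.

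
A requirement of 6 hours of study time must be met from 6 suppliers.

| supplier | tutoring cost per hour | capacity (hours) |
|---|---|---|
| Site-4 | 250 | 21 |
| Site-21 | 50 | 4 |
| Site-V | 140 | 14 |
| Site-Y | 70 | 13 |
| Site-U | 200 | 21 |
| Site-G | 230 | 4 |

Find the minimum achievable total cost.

340

Fill from the cheapest supplier first.
Site-21 (50): use full 4 → 2 hours to go.
Site-Y at 70: take 2 of its 13 → requirement met.
Site-V, Site-U, Site-G, Site-4: unused.
Cost = 4×50 + 2×70 = 340.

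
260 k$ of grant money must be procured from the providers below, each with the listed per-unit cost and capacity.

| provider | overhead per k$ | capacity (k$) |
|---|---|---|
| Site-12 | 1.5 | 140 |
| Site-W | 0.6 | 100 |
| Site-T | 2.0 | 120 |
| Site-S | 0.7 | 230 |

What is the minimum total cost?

172

Cheapest first:
Site-W at 0.6: take all 100 k$ → 160 still needed.
Site-S at 0.7: take 160 of its 230 → requirement met.
Site-12, Site-T: unused.
Cost = 100×0.6 + 160×0.7 = 172.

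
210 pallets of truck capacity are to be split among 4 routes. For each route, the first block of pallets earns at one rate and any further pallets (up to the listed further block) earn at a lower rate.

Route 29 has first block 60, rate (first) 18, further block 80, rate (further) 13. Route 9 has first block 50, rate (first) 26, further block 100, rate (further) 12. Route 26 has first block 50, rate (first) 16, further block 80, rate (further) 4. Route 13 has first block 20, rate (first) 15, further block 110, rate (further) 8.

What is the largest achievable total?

3870

Rank every tier by rate: Route 9/first 26 > Route 29/first 18 > Route 26/first 16 > Route 13/first 15 > Route 29/second 13 > Route 9/second 12 > Route 13/second 8 > Route 26/second 4.
Route 9 first at 26: fill all 50 ; 160 left.
Route 29 first at 18: fill all 60 ; 100 left.
Fill Route 26 first block (50 at 16) ; 50 left.
Route 13 first at 15: fill all 20 ; 30 left.
30 remain; put them into Route 29 second at 13.
Total = 26×50 + 18×60 + 16×50 + 15×20 + 13×30 = 3870.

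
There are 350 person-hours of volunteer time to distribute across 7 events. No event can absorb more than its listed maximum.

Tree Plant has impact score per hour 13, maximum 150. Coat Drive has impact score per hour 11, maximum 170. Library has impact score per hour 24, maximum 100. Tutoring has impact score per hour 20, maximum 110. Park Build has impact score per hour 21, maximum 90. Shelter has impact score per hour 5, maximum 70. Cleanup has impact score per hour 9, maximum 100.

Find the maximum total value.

Order the events by impact score per hour: Library 24 > Park Build 21 > Tutoring 20 > Tree Plant 13 > Coat Drive 11 > Cleanup 9 > Shelter 5.
Library: +100 to 100 (cap) — 250 left.
Park Build takes 90 to reach its cap of 90 — 160 left.
Tutoring takes 110 to reach its cap of 110 — 50 left.
Tree Plant has room for 150 but only 50 remain, so it gets 50.
Total = 13×50 + 24×100 + 20×110 + 21×90 = 7140.

7140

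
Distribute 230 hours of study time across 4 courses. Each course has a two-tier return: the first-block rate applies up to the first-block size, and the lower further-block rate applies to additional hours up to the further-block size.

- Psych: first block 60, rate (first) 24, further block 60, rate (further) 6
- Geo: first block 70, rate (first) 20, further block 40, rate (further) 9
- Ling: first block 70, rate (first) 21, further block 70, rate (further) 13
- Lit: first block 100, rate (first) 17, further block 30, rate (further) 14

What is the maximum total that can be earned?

Treat each block as its own option and order by rate: Psych/T1 24 > Ling/T1 21 > Geo/T1 20 > Lit/T1 17 > Lit/T2 14 > Ling/T2 13 > Geo/T2 9 > Psych/T2 6.
Psych/T1 (24): +60 ; 170 left.
Ling/T1 (21): +70 ; 100 left.
Geo T1 at 20: fill all 70 ; 30 left.
Lit/T1: +30 of 100 at 17; pool empty.
Total = 24×60 + 21×70 + 20×70 + 17×30 = 4820.

4820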